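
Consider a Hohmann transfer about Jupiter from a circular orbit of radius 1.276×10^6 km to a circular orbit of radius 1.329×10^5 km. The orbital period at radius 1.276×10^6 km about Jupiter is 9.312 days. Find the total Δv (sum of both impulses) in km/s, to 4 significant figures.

From Kepler's third law T² = 4π²r³/μ at r = 1.276×10^6 km, T = 9.312 days = 9.312 × 86400 s = 8.045568×10^5 s: μ = 4π²r³/T² = 1.26706×10^8 km³/s².
The Hohmann ellipse has a_t = (r₁ + r₂)/2 = 7.0445×10^5 km.
Circular speed at r₁: v₁ = √(μ/r₁) = √(1.26706×10^8/1.276×10^6) = 9.965 km/s.
Transfer-orbit speed at r₁ (v² = μ(2/r − 1/a)): v_a = √[μ(2/r₁ − 1/a_t)] = 4.328 km/s.
First burn Δv₁ = |v_a − v₁| = 5.637 km/s.
At r₂, v₂ = √(μ/r₂) = 30.88 km/s.
Transfer-orbit speed at r₂: v_p = √[μ(2/r₂ − 1/a_t)] = 41.56 km/s.
Second burn Δv₂ = |v₂ − v_p| = 10.68 km/s.
Δv = Δv₁ + Δv₂ = 5.637 + 10.68 = 16.32 km/s.

Δv = 16.32 km/s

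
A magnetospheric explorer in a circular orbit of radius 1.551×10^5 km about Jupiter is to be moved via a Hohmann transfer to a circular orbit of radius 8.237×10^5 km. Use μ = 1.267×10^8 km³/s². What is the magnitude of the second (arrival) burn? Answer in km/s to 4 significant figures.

Δv₂ = 5.420 km/s

Semi-major axis of the transfer orbit: a_t = (1.551×10^5 + 8.237×10^5)/2 = 4.894×10^5 km.
Circular speed at r = 8.237×10^5 km: v_c = √(μ/r) = 12.402 km/s.
Vis-viva on the transfer ellipse at r = 8.237×10^5 km gives v_t = √[μ(2/r − 1/a_t)] = 6.9820 km/s.
Δv₂ = |v_t − v_c| = |6.9820 − 12.402| = 5.420 km/s.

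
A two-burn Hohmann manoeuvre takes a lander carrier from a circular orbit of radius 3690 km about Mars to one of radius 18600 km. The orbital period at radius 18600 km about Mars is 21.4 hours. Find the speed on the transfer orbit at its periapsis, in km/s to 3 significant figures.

From Kepler's third law T² = 4π²r³/μ at r = 18600 km, T = 21.4 hours = 21.4 × 3600 s = 77040 s: μ = 4π²r³/T² = 42802.2 km³/s².
Transfer-ellipse semi-major axis a_t = (r₁ + r₂)/2 = (3690 + 18600)/2 = 11145 km.
The periapsis of the transfer ellipse is at r = 3690 km.
Vis-viva: v = √[μ(2/r − 1/a_t)] = √[42802.2 × (2/3690 − 1/11145)] = 4.400 km/s.

v = 4.40 km/s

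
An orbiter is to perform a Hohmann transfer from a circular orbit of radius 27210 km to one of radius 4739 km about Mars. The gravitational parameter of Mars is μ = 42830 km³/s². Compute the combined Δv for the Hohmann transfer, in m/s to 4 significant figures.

Δv = 1489 m/s

The Hohmann ellipse has a_t = (r₁ + r₂)/2 = 15974.5 km.
Circular speed at r₁: v₁ = √(μ/r₁) = √(42830/27210) = 1.2546 km/s.
Transfer-orbit speed at r₁ (vis-viva equation): v_a = √[μ(2/r₁ − 1/a_t)] = 0.68334 km/s.
First burn Δv₁ = |v_a − v₁| = 0.5713 km/s.
Circular speed at r₂: v₂ = √(μ/r₂) = 3.0063 km/s.
Transfer-orbit speed at r₂: v_p = √[μ(2/r₂ − 1/a_t)] = 3.9236 km/s.
Second burn Δv₂ = |v₂ − v_p| = 0.9173 km/s.
Total Δv = Δv₁ + Δv₂ = 1.489 km/s.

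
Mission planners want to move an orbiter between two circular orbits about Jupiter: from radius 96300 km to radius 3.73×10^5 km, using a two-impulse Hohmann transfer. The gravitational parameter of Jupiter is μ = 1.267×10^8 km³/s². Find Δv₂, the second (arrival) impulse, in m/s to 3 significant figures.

Δv₂ = 6620 m/s

Transfer-ellipse semi-major axis a_t = (r₁ + r₂)/2 = (96300 + 3.730×10^5)/2 = 2.3465×10^5 km.
On the circular orbit at r = 3.730×10^5 km, v_c = √(μ/r) = 18.430 km/s.
Transfer-orbit speed at the same r (vis-viva, a = a_t): v_t = √[μ(2/r − 1/a_t)] = 11.807 km/s.
Δv₂ = |v_t − v_c| = |11.807 − 18.430| = 6.623 km/s.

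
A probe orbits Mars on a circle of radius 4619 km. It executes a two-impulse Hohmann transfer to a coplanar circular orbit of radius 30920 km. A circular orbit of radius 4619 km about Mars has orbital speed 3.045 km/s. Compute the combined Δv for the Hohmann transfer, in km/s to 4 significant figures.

Δv = 1.549 km/s

From the circular-orbit relation v² = μ/r at r = 4619 km: μ = v²r = (3.045)² × 4619 = 42827.5 km³/s².
The Hohmann ellipse has a_t = (r₁ + r₂)/2 = 17769.5 km.
Circular speed at r₁: v₁ = √(μ/r₁) = √(42827.5/4619) = 3.0450 km/s.
On the transfer ellipse at r₁, vis-viva equation gives v_p = √[μ(2/r₁ − 1/a_t)] = 4.0167 km/s.
First burn Δv₁ = |v_p − v₁| = 0.9717 km/s.
At r₂, v₂ = √(μ/r₂) = 1.1769 km/s.
Transfer-orbit speed at r₂: v_a = √[μ(2/r₂ − 1/a_t)] = 0.60004 km/s.
Second burn Δv₂ = |v₂ − v_a| = 0.5769 km/s.
Δv = Δv₁ + Δv₂ = 0.9717 + 0.5769 = 1.549 km/s.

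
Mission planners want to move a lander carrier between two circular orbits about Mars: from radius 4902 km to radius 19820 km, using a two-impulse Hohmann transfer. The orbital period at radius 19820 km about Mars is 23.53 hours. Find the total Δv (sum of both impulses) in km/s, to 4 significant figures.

From Kepler's third law T² = 4π²r³/μ at r = 19820 km, T = 23.53 hours = 23.53 × 3600 s = 84708 s: μ = 4π²r³/T² = 42837.3 km³/s².
Transfer-ellipse semi-major axis a_t = (r₁ + r₂)/2 = (4902 + 19820)/2 = 12361 km.
Circular speed at r₁: v₁ = √(μ/r₁) = √(42837.3/4902) = 2.95613 km/s.
On the transfer ellipse at r₁, vis-viva gives v_p = √[μ(2/r₁ − 1/a_t)] = 3.74325 km/s.
First burn Δv₁ = |v_p − v₁| = 0.7871 km/s.
Circular speed at r₂: v₂ = √(μ/r₂) = 1.4701 km/s.
Transfer-orbit speed at r₂: v_a = √[μ(2/r₂ − 1/a_t)] = 0.92580 km/s.
Second burn Δv₂ = |v₂ − v_a| = 0.5443 km/s.
Total Δv = Δv₁ + Δv₂ = 1.331 km/s.

Δv = 1.331 km/s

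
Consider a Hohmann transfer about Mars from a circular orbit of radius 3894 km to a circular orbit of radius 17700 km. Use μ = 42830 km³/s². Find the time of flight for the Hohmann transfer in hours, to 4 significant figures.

Transfer-ellipse semi-major axis a_t = (r₁ + r₂)/2 = (3894 + 17700)/2 = 10797 km.
Transfer time t = π√(a_t³/μ) = π√((10797)³ / 42830) = 17030 s.
Converting: 17030 s ÷ 3600 s/hour = 4.731 hours.

t = 4.731 hours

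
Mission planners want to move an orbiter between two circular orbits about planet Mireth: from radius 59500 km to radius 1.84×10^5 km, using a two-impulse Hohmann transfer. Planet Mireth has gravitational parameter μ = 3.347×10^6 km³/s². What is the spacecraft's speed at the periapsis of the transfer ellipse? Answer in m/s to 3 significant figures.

v = 9220 m/s

Transfer-ellipse semi-major axis a_t = (r₁ + r₂)/2 = (59500 + 1.840×10^5)/2 = 1.2175×10^5 km.
At periapsis, r = 59500 km.
Vis-viva: v = √[μ(2/r − 1/a_t)] = √[3.347×10^6 × (2/59500 − 1/1.2175×10^5)] = 9.220 km/s.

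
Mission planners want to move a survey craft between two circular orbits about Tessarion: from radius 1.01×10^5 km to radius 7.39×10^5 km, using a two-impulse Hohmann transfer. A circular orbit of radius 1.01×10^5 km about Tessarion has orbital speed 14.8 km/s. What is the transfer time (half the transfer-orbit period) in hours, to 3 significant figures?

t = 50.5 hours

From the circular-orbit relation v² = μ/r at r = 1.01×10^5 km: μ = v²r = (14.8)² × 1.01×10^5 = 2.21230×10^7 km³/s².
Semi-major axis of the transfer orbit: a_t = (1.010×10^5 + 7.390×10^5)/2 = 4.200×10^5 km.
Transfer time t = π√(a_t³/μ) = π√((4.200×10^5)³ / 2.21230×10^7) = 1.818×10^5 s.
Converting: 1.818×10^5 s ÷ 3600 s/hour = 50.5 hours.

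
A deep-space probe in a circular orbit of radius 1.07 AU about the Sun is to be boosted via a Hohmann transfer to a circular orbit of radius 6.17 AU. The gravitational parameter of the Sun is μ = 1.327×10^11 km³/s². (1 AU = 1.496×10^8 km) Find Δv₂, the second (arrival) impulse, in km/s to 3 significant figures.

In km: r₁ = 1.07 × 1.496×10^8 = 1.60072×10^8 km; r₂ = 6.17 × 1.496×10^8 = 9.23032×10^8 km.
Semi-major axis of the transfer orbit: a_t = (1.60072×10^8 + 9.23032×10^8)/2 = 5.41552×10^8 km.
On the circular orbit at r = 9.23032×10^8 km, v_c = √(μ/r) = 11.99 km/s.
Vis-viva on the transfer ellipse at r = 9.23032×10^8 km gives v_t = √[μ(2/r − 1/a_t)] = 6.519 km/s.
Δv₂ = |v_t − v_c| = |6.519 − 11.99| = 5.471 km/s.

Δv₂ = 5.47 km/s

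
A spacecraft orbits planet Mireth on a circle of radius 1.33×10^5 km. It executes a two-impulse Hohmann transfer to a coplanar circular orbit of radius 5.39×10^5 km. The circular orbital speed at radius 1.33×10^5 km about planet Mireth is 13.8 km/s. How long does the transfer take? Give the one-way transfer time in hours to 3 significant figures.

t = 33.8 hours

From the circular-orbit relation v² = μ/r at r = 1.33×10^5 km: μ = v²r = (13.8)² × 1.33×10^5 = 2.53285×10^7 km³/s².
The Hohmann ellipse has a_t = (r₁ + r₂)/2 = 3.360×10^5 km.
Transfer time t = π√(a_t³/μ) = π√((3.360×10^5)³ / 2.53285×10^7) = 1.216×10^5 s.
Converting: 1.216×10^5 s ÷ 3600 s/hour = 33.8 hours.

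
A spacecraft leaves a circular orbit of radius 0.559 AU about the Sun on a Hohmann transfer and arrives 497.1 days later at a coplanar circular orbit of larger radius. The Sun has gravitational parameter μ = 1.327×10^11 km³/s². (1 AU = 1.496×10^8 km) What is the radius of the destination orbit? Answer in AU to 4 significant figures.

In km: r₁ = 0.559 × 1.496×10^8 = 8.36264×10^7 km.
Transfer time t = 497.1 days = 4.294944×10^7 s, and t = π√(a_t³/μ).
So a_t = (μ t²/π²)^(1/3) = (1.327×10^11 × (4.294944×10^7)² / π²)^(1/3) = 2.9163×10^8 km.
Since a_t = (r₁ + r₂)/2, r₂ = 2a_t − r₁ = 2×2.9163×10^8 − 8.36264×10^7 = 4.996336×10^8 km.
In AU: r₂ = 4.996336×10^8 / 1.496×10^8 = 3.340 AU.

r₂ = 3.340 AU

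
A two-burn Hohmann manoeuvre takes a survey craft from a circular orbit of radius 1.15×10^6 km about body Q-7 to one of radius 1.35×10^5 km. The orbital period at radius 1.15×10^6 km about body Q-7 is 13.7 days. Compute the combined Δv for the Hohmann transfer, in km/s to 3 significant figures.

From Kepler's third law T² = 4π²r³/μ at r = 1.15×10^6 km, T = 13.7 days = 13.7 × 86400 s = 1.18368×10^6 s: μ = 4π²r³/T² = 4.28533×10^7 km³/s².
Transfer-ellipse semi-major axis a_t = (r₁ + r₂)/2 = (1.150×10^6 + 1.350×10^5)/2 = 6.425×10^5 km.
At r₁ the circular-orbit speed is v₁ = √(μ/r₁) = 6.104 km/s.
On the transfer ellipse at r₁, v² = μ(2/r − 1/a) gives v_a = √[μ(2/r₁ − 1/a_t)] = 2.798 km/s.
First burn Δv₁ = |v_a − v₁| = 3.306 km/s.
At r₂, v₂ = √(μ/r₂) = 17.82 km/s.
Transfer-orbit speed at r₂: v_p = √[μ(2/r₂ − 1/a_t)] = 23.84 km/s.
Second burn Δv₂ = |v₂ − v_p| = 6.020 km/s.
Total Δv = Δv₁ + Δv₂ = 9.326 km/s.

Δv = 9.33 km/s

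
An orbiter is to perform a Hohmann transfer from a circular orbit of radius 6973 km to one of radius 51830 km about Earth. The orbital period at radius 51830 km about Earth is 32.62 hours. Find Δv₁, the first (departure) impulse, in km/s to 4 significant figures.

From Kepler's third law T² = 4π²r³/μ at r = 51830 km, T = 32.62 hours = 32.62 × 3600 s = 1.17432×10^5 s: μ = 4π²r³/T² = 3.98594×10^5 km³/s².
Transfer-ellipse semi-major axis a_t = (r₁ + r₂)/2 = (6973 + 51830)/2 = 29401.5 km.
On the circular orbit at r = 6973 km, v_c = √(μ/r) = 7.56058 km/s.
Vis-viva on the transfer ellipse at r = 6973 km gives v_t = √[μ(2/r − 1/a_t)] = 10.0383 km/s.
Δv₁ = |v_t − v_c| = |10.0383 − 7.56058| = 2.478 km/s.

Δv₁ = 2.478 km/s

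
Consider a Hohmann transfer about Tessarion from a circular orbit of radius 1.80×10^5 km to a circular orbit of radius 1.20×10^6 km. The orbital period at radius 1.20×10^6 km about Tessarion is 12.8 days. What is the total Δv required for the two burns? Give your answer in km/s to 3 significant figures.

Δv = 8.95 km/s

From Kepler's third law T² = 4π²r³/μ at r = 1.20×10^6 km, T = 12.8 days = 12.8 × 86400 s = 1.10592×10^6 s: μ = 4π²r³/T² = 5.57771×10^7 km³/s².
Transfer-ellipse semi-major axis a_t = (r₁ + r₂)/2 = (1.800×10^5 + 1.200×10^6)/2 = 6.900×10^5 km.
Circular speed at r₁: v₁ = √(μ/r₁) = √(5.57771×10^7/1.800×10^5) = 17.603 km/s.
Transfer-orbit speed at r₁ (vis-viva): v_p = √[μ(2/r₁ − 1/a_t)] = 23.214 km/s.
First burn Δv₁ = |v_p − v₁| = 5.611 km/s.
Circular speed at r₂: v₂ = √(μ/r₂) = 6.818 km/s.
Transfer-orbit speed at r₂: v_a = √[μ(2/r₂ − 1/a_t)] = 3.482 km/s.
Second burn Δv₂ = |v₂ − v_a| = 3.336 km/s.
Total Δv = Δv₁ + Δv₂ = 8.947 km/s.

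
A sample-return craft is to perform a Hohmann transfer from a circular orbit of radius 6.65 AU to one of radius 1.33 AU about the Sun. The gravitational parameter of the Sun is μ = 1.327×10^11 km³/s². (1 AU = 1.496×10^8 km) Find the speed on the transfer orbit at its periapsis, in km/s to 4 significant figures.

v = 33.34 km/s

In km: r₁ = 6.65 × 1.496×10^8 = 9.9484×10^8 km; r₂ = 1.33 × 1.496×10^8 = 1.98968×10^8 km.
The Hohmann ellipse has a_t = (r₁ + r₂)/2 = 5.96904×10^8 km.
The periapsis of the transfer ellipse is at r = 1.98968×10^8 km.
Vis-viva: v = √[μ(2/r − 1/a_t)] = √[1.327×10^11 × (2/1.98968×10^8 − 1/5.96904×10^8)] = 33.34 km/s.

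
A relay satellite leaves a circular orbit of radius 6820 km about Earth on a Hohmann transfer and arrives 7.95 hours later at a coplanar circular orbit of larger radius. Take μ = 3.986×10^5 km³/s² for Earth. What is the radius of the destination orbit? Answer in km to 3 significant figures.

Transfer time t = 7.95 hours = 28620 s, and t = π√(a_t³/μ).
So a_t = (μ t²/π²)^(1/3) = (3.986×10^5 × (28620)² / π²)^(1/3) = 32102 km.
Since a_t = (r₁ + r₂)/2, r₂ = 2a_t − r₁ = 2×32102 − 6820 = 57384 km.

r₂ = 57400 km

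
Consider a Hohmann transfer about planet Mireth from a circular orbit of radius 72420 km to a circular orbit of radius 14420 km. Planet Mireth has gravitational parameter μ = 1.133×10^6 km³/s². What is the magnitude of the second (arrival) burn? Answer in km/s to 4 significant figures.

Transfer-ellipse semi-major axis a_t = (r₁ + r₂)/2 = (72420 + 14420)/2 = 43420 km.
On the circular orbit at r = 14420 km, v_c = √(μ/r) = 8.8641 km/s.
Vis-viva on the transfer ellipse at r = 14420 km gives v_t = √[μ(2/r − 1/a_t)] = 11.448 km/s.
Δv₂ = |v_t − v_c| = |11.448 − 8.8641| = 2.584 km/s.

Δv₂ = 2.584 km/s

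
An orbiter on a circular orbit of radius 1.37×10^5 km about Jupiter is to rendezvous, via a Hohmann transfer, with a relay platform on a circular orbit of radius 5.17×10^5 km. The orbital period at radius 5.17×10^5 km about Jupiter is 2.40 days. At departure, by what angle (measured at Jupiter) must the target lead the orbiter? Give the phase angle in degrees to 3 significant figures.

From Kepler's third law T² = 4π²r³/μ at r = 5.17×10^5 km, T = 2.40 days = 2.40 × 86400 s = 2.0736×10^5 s: μ = 4π²r³/T² = 1.26877×10^8 km³/s².
Semi-major axis of the transfer orbit: a_t = (1.370×10^5 + 5.170×10^5)/2 = 3.270×10^5 km.
Transfer time t = π√(a_t³/μ) = 52153 s.
Target angular speed ω₂ = √(μ/r₂³) = 3.0301×10^-5 rad/s.
Angle swept by the target during transfer: ω₂·t = 1.5803 rad = 90.54°.
The orbiter traverses 180° on the transfer ellipse, so the target must lead by 180° − 90.54° = 89.5°.

φ = 89.5°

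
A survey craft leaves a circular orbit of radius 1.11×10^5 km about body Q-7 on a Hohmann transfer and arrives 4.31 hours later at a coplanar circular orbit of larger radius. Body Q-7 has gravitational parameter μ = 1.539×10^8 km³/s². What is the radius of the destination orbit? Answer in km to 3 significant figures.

r₂ = 2.00×10^5 km

Transfer time t = 4.31 hours = 15516 s, and t = π√(a_t³/μ).
So a_t = (μ t²/π²)^(1/3) = (1.539×10^8 × (15516)² / π²)^(1/3) = 1.5542×10^5 km.
Since a_t = (r₁ + r₂)/2, r₂ = 2a_t − r₁ = 2×1.5542×10^5 − 1.110×10^5 = 1.9984×10^5 km.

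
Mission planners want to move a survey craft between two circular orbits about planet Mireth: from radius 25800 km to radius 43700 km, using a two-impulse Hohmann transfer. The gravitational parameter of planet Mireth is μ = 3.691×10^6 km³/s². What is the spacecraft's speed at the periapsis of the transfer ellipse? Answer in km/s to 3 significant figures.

v = 13.4 km/s

Transfer-ellipse semi-major axis a_t = (r₁ + r₂)/2 = (25800 + 43700)/2 = 34750 km.
At periapsis, r = 25800 km.
Applying v² = μ(2/r − 1/a_t): v = 13.41 km/s.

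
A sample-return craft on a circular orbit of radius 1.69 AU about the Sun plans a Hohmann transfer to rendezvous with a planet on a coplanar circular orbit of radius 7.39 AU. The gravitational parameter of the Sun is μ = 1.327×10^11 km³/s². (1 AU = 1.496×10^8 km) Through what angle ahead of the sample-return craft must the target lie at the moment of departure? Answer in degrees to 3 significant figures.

φ = 93.3°

In km: r₁ = 1.69 × 1.496×10^8 = 2.52824×10^8 km; r₂ = 7.39 × 1.496×10^8 = 1.105544×10^9 km.
The Hohmann ellipse has a_t = (r₁ + r₂)/2 = 6.79184×10^8 km.
The half-period of the transfer ellipse is t = π√(a_t³/μ) = 1.5265×10^8 s.
The target's mean motion on its circular orbit is ω₂ = √(μ/r₂³) = 9.9099×10^-9 rad/s.
Angle swept by the target during transfer: ω₂·t = 1.5127 rad = 86.67°.
Arrival is 180° from departure on the ellipse, so φ = 180° − 86.67° = 93.3°.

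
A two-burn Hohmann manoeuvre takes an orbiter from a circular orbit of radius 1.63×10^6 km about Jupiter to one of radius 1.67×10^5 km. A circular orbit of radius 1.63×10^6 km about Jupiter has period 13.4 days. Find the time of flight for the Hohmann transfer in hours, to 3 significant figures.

t = 65.8 hours

From Kepler's third law T² = 4π²r³/μ at r = 1.63×10^6 km, T = 13.4 days = 13.4 × 86400 s = 1.15776×10^6 s: μ = 4π²r³/T² = 1.27551×10^8 km³/s².
Semi-major axis of the transfer orbit: a_t = (1.630×10^6 + 1.670×10^5)/2 = 8.985×10^5 km.
Half the transfer-orbit period gives t = π√(a_t³/μ) = 2.369×10^5 s.
Converting: 2.369×10^5 s ÷ 3600 s/hour = 65.8 hours.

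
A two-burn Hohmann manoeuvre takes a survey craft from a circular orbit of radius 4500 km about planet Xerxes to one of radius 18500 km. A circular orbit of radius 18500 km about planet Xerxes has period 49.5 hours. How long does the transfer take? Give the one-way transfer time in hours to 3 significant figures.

From Kepler's third law T² = 4π²r³/μ at r = 18500 km, T = 49.5 hours = 49.5 × 3600 s = 1.782×10^5 s: μ = 4π²r³/T² = 7871.54 km³/s².
Transfer-ellipse semi-major axis a_t = (r₁ + r₂)/2 = (4500 + 18500)/2 = 11500 km.
By Kepler's third law the transfer-orbit period is T = 2π√(a_t³/μ), so t = T/2 = 43670 s.
Converting: 43670 s ÷ 3600 s/hour = 12.1 hours.

t = 12.1 hours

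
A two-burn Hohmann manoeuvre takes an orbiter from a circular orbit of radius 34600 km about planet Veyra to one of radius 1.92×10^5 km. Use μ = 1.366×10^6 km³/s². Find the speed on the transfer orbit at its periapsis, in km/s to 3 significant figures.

Semi-major axis of the transfer orbit: a_t = (34600 + 1.920×10^5)/2 = 1.133×10^5 km.
At periapsis, r = 34600 km.
From the vis-viva equation, v = √[μ(2/r − 1/a_t)] = 8.179 km/s.

v = 8.18 km/s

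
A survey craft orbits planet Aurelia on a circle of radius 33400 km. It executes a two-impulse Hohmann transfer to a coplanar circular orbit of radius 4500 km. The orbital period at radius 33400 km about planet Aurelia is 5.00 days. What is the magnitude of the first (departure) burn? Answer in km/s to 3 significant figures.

Δv₁ = 0.249 km/s

From Kepler's third law T² = 4π²r³/μ at r = 33400 km, T = 5.00 days = 5.00 × 86400 s = 4.320×10^5 s: μ = 4π²r³/T² = 7881.91 km³/s².
Semi-major axis of the transfer orbit: a_t = (33400 + 4500)/2 = 18950 km.
On the circular orbit at r = 33400 km, v_c = √(μ/r) = 0.4858 km/s.
Transfer-orbit speed at the same r (vis-viva, a = a_t): v_t = √[μ(2/r − 1/a_t)] = 0.2367 km/s.
Δv₁ = |v_t − v_c| = |0.2367 − 0.4858| = 0.2491 km/s.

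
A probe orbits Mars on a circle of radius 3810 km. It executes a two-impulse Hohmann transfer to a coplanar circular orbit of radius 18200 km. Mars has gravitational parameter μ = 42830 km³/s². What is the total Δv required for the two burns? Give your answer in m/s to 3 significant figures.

Semi-major axis of the transfer orbit: a_t = (3810 + 18200)/2 = 11005 km.
At r₁ the circular-orbit speed is v₁ = √(μ/r₁) = 3.3528 km/s.
On the transfer ellipse at r₁, v² = μ(2/r − 1/a) gives v_p = √[μ(2/r₁ − 1/a_t)] = 4.3117 km/s.
First burn Δv₁ = |v_p − v₁| = 0.9589 km/s.
Circular speed at r₂: v₂ = √(μ/r₂) = 1.534 km/s.
Transfer-orbit speed at r₂: v_a = √[μ(2/r₂ − 1/a_t)] = 0.9026 km/s.
Second burn Δv₂ = |v₂ − v_a| = 0.6314 km/s.
Δv = Δv₁ + Δv₂ = 0.9589 + 0.6314 = 1.590 km/s.

Δv = 1590 m/s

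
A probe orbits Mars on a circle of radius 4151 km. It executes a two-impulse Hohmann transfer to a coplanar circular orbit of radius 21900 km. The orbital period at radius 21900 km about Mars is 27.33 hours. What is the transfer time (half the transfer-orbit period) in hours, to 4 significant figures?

From Kepler's third law T² = 4π²r³/μ at r = 21900 km, T = 27.33 hours = 27.33 × 3600 s = 98388 s: μ = 4π²r³/T² = 42835.9 km³/s².
The Hohmann ellipse has a_t = (r₁ + r₂)/2 = 13025.5 km.
Half the transfer-orbit period gives t = π√(a_t³/μ) = 22565 s.
Converting: 22565 s ÷ 3600 s/hour = 6.268 hours.

t = 6.268 hours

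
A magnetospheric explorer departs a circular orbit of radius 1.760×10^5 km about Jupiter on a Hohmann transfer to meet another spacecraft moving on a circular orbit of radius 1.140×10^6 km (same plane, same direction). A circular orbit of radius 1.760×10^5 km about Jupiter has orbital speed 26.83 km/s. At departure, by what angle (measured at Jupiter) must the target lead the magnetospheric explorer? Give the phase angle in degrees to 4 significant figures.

From the circular-orbit relation v² = μ/r at r = 1.760×10^5 km: μ = v²r = (26.83)² × 1.760×10^5 = 1.26693×10^8 km³/s².
Transfer-ellipse semi-major axis a_t = (r₁ + r₂)/2 = (1.760×10^5 + 1.140×10^6)/2 = 6.580×10^5 km.
The half-period of the transfer ellipse is t = π√(a_t³/μ) = 1.4897×10^5 s.
Target angular speed ω₂ = √(μ/r₂³) = 9.2474×10^-6 rad/s.
Angle swept by the target during transfer: ω₂·t = 1.3776 rad = 78.93°.
Arrival is 180° from departure on the ellipse, so φ = 180° − 78.93° = 101.1°.

φ = 101.1°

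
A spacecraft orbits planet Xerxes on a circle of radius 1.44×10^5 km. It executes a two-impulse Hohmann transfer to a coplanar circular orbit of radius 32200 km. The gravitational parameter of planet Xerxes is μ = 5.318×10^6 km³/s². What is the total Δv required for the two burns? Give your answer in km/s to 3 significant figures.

Semi-major axis of the transfer orbit: a_t = (1.440×10^5 + 32200)/2 = 88100 km.
Circular speed at r₁: v₁ = √(μ/r₁) = √(5.318×10^6/1.440×10^5) = 6.077 km/s.
Transfer-orbit speed at r₁ (vis-viva equation): v_a = √[μ(2/r₁ − 1/a_t)] = 3.674 km/s.
First burn Δv₁ = |v_a − v₁| = 2.403 km/s.
At r₂, v₂ = √(μ/r₂) = 12.851 km/s.
Transfer-orbit speed at r₂: v_p = √[μ(2/r₂ − 1/a_t)] = 16.430 km/s.
Second burn Δv₂ = |v₂ − v_p| = 3.579 km/s.
Δv = Δv₁ + Δv₂ = 2.403 + 3.579 = 5.982 km/s.

Δv = 5.98 km/s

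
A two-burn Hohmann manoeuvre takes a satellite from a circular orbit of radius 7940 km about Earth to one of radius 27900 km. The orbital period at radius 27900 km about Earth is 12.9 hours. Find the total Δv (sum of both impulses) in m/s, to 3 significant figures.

Δv = 3020 m/s

From Kepler's third law T² = 4π²r³/μ at r = 27900 km, T = 12.9 hours = 12.9 × 3600 s = 46440 s: μ = 4π²r³/T² = 3.97546×10^5 km³/s².
Transfer-ellipse semi-major axis a_t = (r₁ + r₂)/2 = (7940 + 27900)/2 = 17920 km.
Circular speed at r₁: v₁ = √(μ/r₁) = √(3.97546×10^5/7940) = 7.076 km/s.
On the transfer ellipse at r₁, v² = μ(2/r − 1/a) gives v_p = √[μ(2/r₁ − 1/a_t)] = 8.829 km/s.
First burn Δv₁ = |v_p − v₁| = 1.753 km/s.
At r₂, v₂ = √(μ/r₂) = 3.775 km/s.
Transfer-orbit speed at r₂: v_a = √[μ(2/r₂ − 1/a_t)] = 2.513 km/s.
Second burn Δv₂ = |v₂ − v_a| = 1.262 km/s.
Total Δv = Δv₁ + Δv₂ = 3.015 km/s.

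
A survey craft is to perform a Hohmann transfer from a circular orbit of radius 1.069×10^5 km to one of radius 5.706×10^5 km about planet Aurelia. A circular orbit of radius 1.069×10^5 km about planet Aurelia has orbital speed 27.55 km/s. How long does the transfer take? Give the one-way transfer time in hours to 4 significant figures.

From the circular-orbit relation v² = μ/r at r = 1.069×10^5 km: μ = v²r = (27.55)² × 1.069×10^5 = 8.11374×10^7 km³/s².
The Hohmann ellipse has a_t = (r₁ + r₂)/2 = 3.3875×10^5 km.
Transfer time t = π√(a_t³/μ) = π√((3.3875×10^5)³ / 8.11374×10^7) = 68760 s.
Converting: 68760 s ÷ 3600 s/hour = 19.10 hours.

t = 19.10 hours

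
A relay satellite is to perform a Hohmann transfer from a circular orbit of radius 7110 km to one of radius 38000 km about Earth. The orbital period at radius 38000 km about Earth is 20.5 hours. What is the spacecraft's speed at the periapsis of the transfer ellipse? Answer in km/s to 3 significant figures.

v = 9.71 km/s

From Kepler's third law T² = 4π²r³/μ at r = 38000 km, T = 20.5 hours = 20.5 × 3600 s = 73800 s: μ = 4π²r³/T² = 3.97739×10^5 km³/s².
Transfer-ellipse semi-major axis a_t = (r₁ + r₂)/2 = (7110 + 38000)/2 = 22555 km.
The periapsis of the transfer ellipse is at r = 7110 km.
Applying v² = μ(2/r − 1/a_t): v = 9.708 km/s.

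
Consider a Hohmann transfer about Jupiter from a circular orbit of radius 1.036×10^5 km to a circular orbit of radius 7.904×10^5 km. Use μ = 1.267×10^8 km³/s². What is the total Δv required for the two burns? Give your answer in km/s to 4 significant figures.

Semi-major axis of the transfer orbit: a_t = (1.036×10^5 + 7.904×10^5)/2 = 4.470×10^5 km.
At r₁ the circular-orbit speed is v₁ = √(μ/r₁) = 34.97 km/s.
Transfer-orbit speed at r₁ (v² = μ(2/r − 1/a)): v_p = √[μ(2/r₁ − 1/a_t)] = 46.50 km/s.
First burn Δv₁ = |v_p − v₁| = 11.53 km/s.
Circular speed at r₂: v₂ = √(μ/r₂) = 12.661 km/s.
Transfer-orbit speed at r₂: v_a = √[μ(2/r₂ − 1/a_t)] = 6.0952 km/s.
Second burn Δv₂ = |v₂ − v_a| = 6.566 km/s.
Δv = Δv₁ + Δv₂ = 11.53 + 6.566 = 18.10 km/s.

Δv = 18.10 km/s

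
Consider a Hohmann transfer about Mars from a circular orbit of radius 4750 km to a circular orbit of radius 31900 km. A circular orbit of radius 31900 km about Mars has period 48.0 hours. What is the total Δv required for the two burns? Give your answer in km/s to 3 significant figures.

Δv = 1.53 km/s

From Kepler's third law T² = 4π²r³/μ at r = 31900 km, T = 48.0 hours = 48.0 × 3600 s = 1.728×10^5 s: μ = 4π²r³/T² = 42918.5 km³/s².
Semi-major axis of the transfer orbit: a_t = (4750 + 31900)/2 = 18325 km.
At r₁ the circular-orbit speed is v₁ = √(μ/r₁) = 3.005906 km/s.
Transfer-orbit speed at r₁ (vis-viva): v_p = √[μ(2/r₁ − 1/a_t)] = 3.965963 km/s.
First burn Δv₁ = |v_p − v₁| = 0.96006 km/s.
At r₂, v₂ = √(μ/r₂) = 1.159917 km/s.
Transfer-orbit speed at r₂: v_a = √[μ(2/r₂ − 1/a_t)] = 0.5905431 km/s.
Second burn Δv₂ = |v₂ − v_a| = 0.56937 km/s.
Total Δv = Δv₁ + Δv₂ = 1.529 km/s.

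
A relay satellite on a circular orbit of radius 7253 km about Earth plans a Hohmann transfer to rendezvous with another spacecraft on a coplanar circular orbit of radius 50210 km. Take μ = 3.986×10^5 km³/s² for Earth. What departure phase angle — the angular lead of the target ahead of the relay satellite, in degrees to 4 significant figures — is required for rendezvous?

Transfer-ellipse semi-major axis a_t = (r₁ + r₂)/2 = (7253 + 50210)/2 = 28731.5 km.
Transfer time t = π√(a_t³/μ) = 24230 s.
The target's mean motion on its circular orbit is ω₂ = √(μ/r₂³) = 5.612×10^-5 rad/s.
Angle swept by the target during transfer: ω₂·t = 1.360 rad = 77.92°.
Arrival is 180° from departure on the ellipse, so φ = 180° − 77.92° = 102.1°.

φ = 102.1°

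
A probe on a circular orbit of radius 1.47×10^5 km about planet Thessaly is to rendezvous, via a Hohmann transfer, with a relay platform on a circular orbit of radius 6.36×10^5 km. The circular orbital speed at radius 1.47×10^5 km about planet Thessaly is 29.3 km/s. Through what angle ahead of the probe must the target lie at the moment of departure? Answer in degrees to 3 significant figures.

From the circular-orbit relation v² = μ/r at r = 1.47×10^5 km: μ = v²r = (29.3)² × 1.47×10^5 = 1.26198×10^8 km³/s².
Transfer-ellipse semi-major axis a_t = (r₁ + r₂)/2 = (1.470×10^5 + 6.360×10^5)/2 = 3.915×10^5 km.
The half-period of the transfer ellipse is t = π√(a_t³/μ) = 68500 s.
Target angular speed ω₂ = √(μ/r₂³) = 2.215×10^-5 rad/s.
Angle swept by the target during transfer: ω₂·t = 1.5173 rad = 86.93°.
The probe traverses 180° on the transfer ellipse, so the target must lead by 180° − 86.93° = 93.1°.

φ = 93.1°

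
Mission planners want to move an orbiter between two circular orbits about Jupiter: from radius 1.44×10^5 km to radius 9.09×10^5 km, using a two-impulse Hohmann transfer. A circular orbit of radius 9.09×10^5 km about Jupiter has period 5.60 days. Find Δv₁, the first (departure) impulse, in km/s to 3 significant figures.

Δv₁ = 9.31 km/s

From Kepler's third law T² = 4π²r³/μ at r = 9.09×10^5 km, T = 5.60 days = 5.60 × 86400 s = 4.8384×10^5 s: μ = 4π²r³/T² = 1.26662×10^8 km³/s².
Semi-major axis of the transfer orbit: a_t = (1.440×10^5 + 9.090×10^5)/2 = 5.265×10^5 km.
Circular speed at r = 1.440×10^5 km: v_c = √(μ/r) = 29.65806 km/s.
Transfer-orbit speed at the same r (vis-viva, a = a_t): v_t = √[μ(2/r − 1/a_t)] = 38.96955 km/s.
Δv₁ = |v_t − v_c| = |38.96955 − 29.65806| = 9.311 km/s.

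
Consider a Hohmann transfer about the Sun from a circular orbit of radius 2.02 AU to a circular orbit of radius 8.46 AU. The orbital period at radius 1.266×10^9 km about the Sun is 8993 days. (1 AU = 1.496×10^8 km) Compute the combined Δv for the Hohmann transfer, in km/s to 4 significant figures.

From Kepler's third law T² = 4π²r³/μ at r = 1.266×10^9 km, T = 8993 days = 8993 × 86400 s = 7.769952×10^8 s: μ = 4π²r³/T² = 1.32686×10^11 km³/s².
In km: r₁ = 2.02 × 1.496×10^8 = 3.02192×10^8 km; r₂ = 8.46 × 1.496×10^8 = 1.265616×10^9 km.
Semi-major axis of the transfer orbit: a_t = (3.02192×10^8 + 1.265616×10^9)/2 = 7.83904×10^8 km.
At r₁ the circular-orbit speed is v₁ = √(μ/r₁) = 20.954 km/s.
On the transfer ellipse at r₁, v² = μ(2/r − 1/a) gives v_p = √[μ(2/r₁ − 1/a_t)] = 26.625 km/s.
First burn Δv₁ = |v_p − v₁| = 5.671 km/s.
Circular speed at r₂: v₂ = √(μ/r₂) = 10.239 km/s.
Transfer-orbit speed at r₂: v_a = √[μ(2/r₂ − 1/a_t)] = 6.3573 km/s.
Second burn Δv₂ = |v₂ − v_a| = 3.882 km/s.
Δv = Δv₁ + Δv₂ = 5.671 + 3.882 = 9.553 km/s.

Δv = 9.553 km/s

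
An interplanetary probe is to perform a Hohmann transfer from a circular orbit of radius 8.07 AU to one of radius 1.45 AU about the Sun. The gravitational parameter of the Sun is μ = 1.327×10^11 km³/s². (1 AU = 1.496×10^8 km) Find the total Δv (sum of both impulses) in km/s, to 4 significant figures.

In km: r₁ = 8.07 × 1.496×10^8 = 1.207272×10^9 km; r₂ = 1.45 × 1.496×10^8 = 2.1692×10^8 km.
The Hohmann ellipse has a_t = (r₁ + r₂)/2 = 7.12096×10^8 km.
At r₁ the circular-orbit speed is v₁ = √(μ/r₁) = 10.4841 km/s.
On the transfer ellipse at r₁, vis-viva gives v_a = √[μ(2/r₁ − 1/a_t)] = 5.78647 km/s.
First burn Δv₁ = |v_a − v₁| = 4.698 km/s.
At r₂, v₂ = √(μ/r₂) = 24.734 km/s.
Transfer-orbit speed at r₂: v_p = √[μ(2/r₂ − 1/a_t)] = 32.205 km/s.
Second burn Δv₂ = |v₂ − v_p| = 7.471 km/s.
Total Δv = Δv₁ + Δv₂ = 12.17 km/s.

Δv = 12.17 km/s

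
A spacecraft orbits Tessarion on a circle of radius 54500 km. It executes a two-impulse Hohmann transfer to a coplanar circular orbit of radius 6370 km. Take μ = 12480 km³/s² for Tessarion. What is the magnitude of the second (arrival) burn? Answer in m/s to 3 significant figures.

Δv₂ = 473 m/s

The Hohmann ellipse has a_t = (r₁ + r₂)/2 = 30435 km.
Circular speed at r = 6370 km: v_c = √(μ/r) = 1.3997 km/s.
Vis-viva on the transfer ellipse at r = 6370 km gives v_t = √[μ(2/r − 1/a_t)] = 1.8730 km/s.
Δv₂ = |v_t − v_c| = |1.8730 − 1.3997| = 0.4733 km/s.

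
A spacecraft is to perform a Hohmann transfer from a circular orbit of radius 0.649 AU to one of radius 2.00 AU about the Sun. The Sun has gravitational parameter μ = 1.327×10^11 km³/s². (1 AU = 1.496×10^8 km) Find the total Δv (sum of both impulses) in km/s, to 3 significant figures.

In km: r₁ = 0.649 × 1.496×10^8 = 9.70904×10^7 km; r₂ = 2.00 × 1.496×10^8 = 2.992×10^8 km.
Semi-major axis of the transfer orbit: a_t = (9.70904×10^7 + 2.992×10^8)/2 = 1.981452×10^8 km.
Circular speed at r₁: v₁ = √(μ/r₁) = √(1.327×10^11/9.70904×10^7) = 36.97 km/s.
Transfer-orbit speed at r₁ (v² = μ(2/r − 1/a)): v_p = √[μ(2/r₁ − 1/a_t)] = 45.43 km/s.
First burn Δv₁ = |v_p − v₁| = 8.460 km/s.
Circular speed at r₂: v₂ = √(μ/r₂) = 21.060 km/s.
Transfer-orbit speed at r₂: v_a = √[μ(2/r₂ − 1/a_t)] = 14.742 km/s.
Second burn Δv₂ = |v₂ − v_a| = 6.318 km/s.
Δv = Δv₁ + Δv₂ = 8.460 + 6.318 = 14.78 km/s.

Δv = 14.8 km/s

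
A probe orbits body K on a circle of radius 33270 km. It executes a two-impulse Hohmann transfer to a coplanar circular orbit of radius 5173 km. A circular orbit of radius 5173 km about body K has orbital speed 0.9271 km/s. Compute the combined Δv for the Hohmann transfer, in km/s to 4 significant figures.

From the circular-orbit relation v² = μ/r at r = 5173 km: μ = v²r = (0.9271)² × 5173 = 4446.27 km³/s².
Semi-major axis of the transfer orbit: a_t = (33270 + 5173)/2 = 19221.5 km.
At r₁ the circular-orbit speed is v₁ = √(μ/r₁) = 0.36557 km/s.
Transfer-orbit speed at r₁ (vis-viva): v_a = √[μ(2/r₁ − 1/a_t)] = 0.18965 km/s.
First burn Δv₁ = |v_a − v₁| = 0.1759 km/s.
At r₂, v₂ = √(μ/r₂) = 0.92710 km/s.
Transfer-orbit speed at r₂: v_p = √[μ(2/r₂ − 1/a_t)] = 1.2197 km/s.
Second burn Δv₂ = |v₂ − v_p| = 0.2926 km/s.
Δv = Δv₁ + Δv₂ = 0.1759 + 0.2926 = 0.4685 km/s.

Δv = 0.4685 km/s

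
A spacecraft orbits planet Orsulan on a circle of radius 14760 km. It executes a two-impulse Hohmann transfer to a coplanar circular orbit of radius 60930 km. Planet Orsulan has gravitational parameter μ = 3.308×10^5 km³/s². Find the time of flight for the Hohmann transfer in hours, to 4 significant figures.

t = 11.17 hours

The Hohmann ellipse has a_t = (r₁ + r₂)/2 = 37845 km.
By Kepler's third law the transfer-orbit period is T = 2π√(a_t³/μ), so t = T/2 = 40210 s.
Converting: 40210 s ÷ 3600 s/hour = 11.17 hours.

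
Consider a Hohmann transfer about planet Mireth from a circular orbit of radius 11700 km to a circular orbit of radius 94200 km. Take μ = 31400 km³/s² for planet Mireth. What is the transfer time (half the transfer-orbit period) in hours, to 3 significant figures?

Semi-major axis of the transfer orbit: a_t = (11700 + 94200)/2 = 52950 km.
By Kepler's third law the transfer-orbit period is T = 2π√(a_t³/μ), so t = T/2 = 2.160×10^5 s.
Converting: 2.160×10^5 s ÷ 3600 s/hour = 60.0 hours.

t = 60.0 hours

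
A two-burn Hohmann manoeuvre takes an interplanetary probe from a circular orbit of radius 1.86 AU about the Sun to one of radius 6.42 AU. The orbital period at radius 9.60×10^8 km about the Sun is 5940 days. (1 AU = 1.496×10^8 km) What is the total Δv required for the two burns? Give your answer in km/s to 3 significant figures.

Δv = 9.23 km/s

From Kepler's third law T² = 4π²r³/μ at r = 9.60×10^8 km, T = 5940 days = 5940 × 86400 s = 5.13216×10^8 s: μ = 4π²r³/T² = 1.32609×10^11 km³/s².
In km: r₁ = 1.86 × 1.496×10^8 = 2.78256×10^8 km; r₂ = 6.42 × 1.496×10^8 = 9.60432×10^8 km.
Transfer-ellipse semi-major axis a_t = (r₁ + r₂)/2 = (2.78256×10^8 + 9.60432×10^8)/2 = 6.19344×10^8 km.
Circular speed at r₁: v₁ = √(μ/r₁) = √(1.32609×10^11/2.78256×10^8) = 21.8305 km/s.
Transfer-orbit speed at r₁ (v² = μ(2/r − 1/a)): v_p = √[μ(2/r₁ − 1/a_t)] = 27.1851 km/s.
First burn Δv₁ = |v_p − v₁| = 5.355 km/s.
Circular speed at r₂: v₂ = √(μ/r₂) = 11.75 km/s.
Transfer-orbit speed at r₂: v_a = √[μ(2/r₂ − 1/a_t)] = 7.876 km/s.
Second burn Δv₂ = |v₂ − v_a| = 3.874 km/s.
Total Δv = Δv₁ + Δv₂ = 9.229 km/s.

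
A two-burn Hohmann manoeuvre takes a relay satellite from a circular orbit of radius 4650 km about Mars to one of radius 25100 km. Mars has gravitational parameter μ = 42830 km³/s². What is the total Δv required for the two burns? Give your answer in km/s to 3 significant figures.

Δv = 1.48 km/s

The Hohmann ellipse has a_t = (r₁ + r₂)/2 = 14875 km.
Circular speed at r₁: v₁ = √(μ/r₁) = √(42830/4650) = 3.03492 km/s.
On the transfer ellipse at r₁, v² = μ(2/r − 1/a) gives v_p = √[μ(2/r₁ − 1/a_t)] = 3.94236 km/s.
First burn Δv₁ = |v_p − v₁| = 0.9074 km/s.
At r₂, v₂ = √(μ/r₂) = 1.3063 km/s.
Transfer-orbit speed at r₂: v_a = √[μ(2/r₂ − 1/a_t)] = 0.73036 km/s.
Second burn Δv₂ = |v₂ − v_a| = 0.5759 km/s.
Δv = Δv₁ + Δv₂ = 0.9074 + 0.5759 = 1.483 km/s.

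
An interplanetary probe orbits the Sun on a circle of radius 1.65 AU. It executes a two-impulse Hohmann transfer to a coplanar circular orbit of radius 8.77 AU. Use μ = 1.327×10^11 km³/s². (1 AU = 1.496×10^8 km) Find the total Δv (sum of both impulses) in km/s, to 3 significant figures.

Δv = 11.3 km/s

In km: r₁ = 1.65 × 1.496×10^8 = 2.4684×10^8 km; r₂ = 8.77 × 1.496×10^8 = 1.311992×10^9 km.
Semi-major axis of the transfer orbit: a_t = (2.4684×10^8 + 1.311992×10^9)/2 = 7.79416×10^8 km.
At r₁ the circular-orbit speed is v₁ = √(μ/r₁) = 23.186 km/s.
On the transfer ellipse at r₁, vis-viva gives v_p = √[μ(2/r₁ − 1/a_t)] = 30.082 km/s.
First burn Δv₁ = |v_p − v₁| = 6.896 km/s.
At r₂, v₂ = √(μ/r₂) = 10.057 km/s.
Transfer-orbit speed at r₂: v_a = √[μ(2/r₂ − 1/a_t)] = 5.6597 km/s.
Second burn Δv₂ = |v₂ − v_a| = 4.397 km/s.
Δv = Δv₁ + Δv₂ = 6.896 + 4.397 = 11.29 km/s.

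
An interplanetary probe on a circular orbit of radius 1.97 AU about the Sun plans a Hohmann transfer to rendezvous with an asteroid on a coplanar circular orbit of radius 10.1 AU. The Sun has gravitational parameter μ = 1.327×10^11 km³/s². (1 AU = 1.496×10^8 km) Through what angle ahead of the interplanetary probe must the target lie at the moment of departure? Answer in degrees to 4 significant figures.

φ = 96.86°

In km: r₁ = 1.97 × 1.496×10^8 = 2.94712×10^8 km; r₂ = 10.1 × 1.496×10^8 = 1.51096×10^9 km.
Semi-major axis of the transfer orbit: a_t = (2.94712×10^8 + 1.51096×10^9)/2 = 9.02836×10^8 km.
Transfer time t = π√(a_t³/μ) = 2.340×10^8 s.
The target's mean motion on its circular orbit is ω₂ = √(μ/r₂³) = 6.202×10^-9 rad/s.
Angle swept by the target during transfer: ω₂·t = 1.451 rad = 83.14°.
The interplanetary probe traverses 180° on the transfer ellipse, so the target must lead by 180° − 83.14° = 96.86°.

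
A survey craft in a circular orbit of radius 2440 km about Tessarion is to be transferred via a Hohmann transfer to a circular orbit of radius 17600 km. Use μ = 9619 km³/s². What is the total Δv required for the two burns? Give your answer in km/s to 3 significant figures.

Transfer-ellipse semi-major axis a_t = (r₁ + r₂)/2 = (2440 + 17600)/2 = 10020 km.
Circular speed at r₁: v₁ = √(μ/r₁) = √(9619/2440) = 1.9855 km/s.
Transfer-orbit speed at r₁ (vis-viva equation): v_p = √[μ(2/r₁ − 1/a_t)] = 2.6314 km/s.
First burn Δv₁ = |v_p − v₁| = 0.6459 km/s.
Circular speed at r₂: v₂ = √(μ/r₂) = 0.7393 km/s.
Transfer-orbit speed at r₂: v_a = √[μ(2/r₂ − 1/a_t)] = 0.3648 km/s.
Second burn Δv₂ = |v₂ − v_a| = 0.3745 km/s.
Δv = Δv₁ + Δv₂ = 0.6459 + 0.3745 = 1.020 km/s.

Δv = 1.02 km/s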